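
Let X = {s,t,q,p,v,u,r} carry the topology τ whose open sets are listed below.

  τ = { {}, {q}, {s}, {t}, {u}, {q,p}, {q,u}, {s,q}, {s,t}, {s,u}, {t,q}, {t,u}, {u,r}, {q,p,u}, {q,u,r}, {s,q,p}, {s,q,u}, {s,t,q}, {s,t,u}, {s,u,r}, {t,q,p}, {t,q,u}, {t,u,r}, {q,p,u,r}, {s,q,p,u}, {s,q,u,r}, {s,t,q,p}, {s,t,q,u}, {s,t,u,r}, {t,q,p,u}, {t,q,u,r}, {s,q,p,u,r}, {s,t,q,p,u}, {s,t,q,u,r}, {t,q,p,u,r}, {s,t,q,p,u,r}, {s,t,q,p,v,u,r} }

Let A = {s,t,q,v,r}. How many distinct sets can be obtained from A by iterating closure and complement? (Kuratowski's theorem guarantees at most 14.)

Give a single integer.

complement {p,u}; its interior {u}; cl(A) = X∖{u} = {s,t,q,p,v,r}
With k = closure, c = complement:
  1. A     = {s,t,q,v,r}
  2. kA    = {s,t,q,p,v,r}
  3. cA    = {p,u}
  4. ckA   = {u}
  5. kcA   = {p,v,u,r}
  6. kckA  = {v,u,r}
  7. ckcA  = {s,t,q}
  8. ckckA = {s,t,q,p}
  9. kckcA = {s,t,q,p,v}
  10. ckckcA = {u,r}
k, c of each give nothing new

10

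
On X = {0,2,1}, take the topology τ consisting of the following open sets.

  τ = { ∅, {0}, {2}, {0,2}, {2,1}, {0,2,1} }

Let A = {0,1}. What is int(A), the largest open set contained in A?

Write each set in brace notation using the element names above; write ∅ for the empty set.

U open, U⊆A: ∅, {0}. int(A) = ⋃ = {0}

{0}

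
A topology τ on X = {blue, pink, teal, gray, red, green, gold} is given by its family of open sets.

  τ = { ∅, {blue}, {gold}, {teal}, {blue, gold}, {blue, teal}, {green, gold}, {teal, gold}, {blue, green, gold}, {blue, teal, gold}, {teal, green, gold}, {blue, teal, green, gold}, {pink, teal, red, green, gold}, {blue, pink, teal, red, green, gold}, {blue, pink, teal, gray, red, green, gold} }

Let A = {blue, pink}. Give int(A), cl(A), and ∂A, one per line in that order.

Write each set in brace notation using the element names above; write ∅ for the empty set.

opens ⊆ A: ∅, {blue}; union → int = {blue}
complement {teal, gray, red, green, gold}; its interior {teal, green, gold}; cl(A) = X∖{teal, green, gold} = {blue, pink, gray, red}
boundary = {blue, pink, gray, red} ∖ {blue} = {pink, gray, red}

int(A) = {blue}
cl(A)  = {blue, pink, gray, red}
∂A     = {pink, gray, red}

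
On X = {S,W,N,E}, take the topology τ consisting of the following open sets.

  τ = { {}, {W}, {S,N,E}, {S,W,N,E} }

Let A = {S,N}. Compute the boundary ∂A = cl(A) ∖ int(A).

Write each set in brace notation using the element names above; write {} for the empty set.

interior: largest open inside A is {} (from {})
cl via duality: int({W,E}) = {W}, so X∖{W} = {S,N,E}
cl∖int = {S,N,E}

{S,N,E}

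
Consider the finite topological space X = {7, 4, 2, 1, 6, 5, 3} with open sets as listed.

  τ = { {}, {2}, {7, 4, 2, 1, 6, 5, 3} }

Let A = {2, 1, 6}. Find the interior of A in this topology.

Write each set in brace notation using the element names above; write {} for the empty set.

interior: largest open inside A is {2} (from {}, {2})

{2}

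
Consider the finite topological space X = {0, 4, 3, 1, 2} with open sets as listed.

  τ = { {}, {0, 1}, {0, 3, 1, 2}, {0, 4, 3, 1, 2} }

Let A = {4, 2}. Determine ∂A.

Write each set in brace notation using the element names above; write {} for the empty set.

open subsets of A: {}; so int(A) = {}
closure: X∖int(X∖A) = X∖{0, 1} = {4, 3, 2}
∂A = {4, 3, 2} minus {} = {4, 3, 2}

{4, 3, 2}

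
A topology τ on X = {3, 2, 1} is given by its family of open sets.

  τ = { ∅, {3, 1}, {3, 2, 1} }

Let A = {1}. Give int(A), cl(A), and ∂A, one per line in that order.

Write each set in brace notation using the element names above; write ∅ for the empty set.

int(A) = ∅
cl(A)  = {3, 2, 1}
∂A     = {3, 2, 1}

U open, U⊆A: ∅. int(A) = ⋃ = ∅
X∖A={3, 2}, int(X∖A)=∅, hence cl(A)={3, 2, 1}
∂A: remove int from cl → {3, 2, 1}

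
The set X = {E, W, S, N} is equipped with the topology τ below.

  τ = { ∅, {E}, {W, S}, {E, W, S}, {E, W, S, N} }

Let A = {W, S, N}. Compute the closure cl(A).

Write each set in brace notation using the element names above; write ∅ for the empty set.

complement {E}; its interior {E}; cl(A) = X∖{E} = {W, S, N}

{W, S, N}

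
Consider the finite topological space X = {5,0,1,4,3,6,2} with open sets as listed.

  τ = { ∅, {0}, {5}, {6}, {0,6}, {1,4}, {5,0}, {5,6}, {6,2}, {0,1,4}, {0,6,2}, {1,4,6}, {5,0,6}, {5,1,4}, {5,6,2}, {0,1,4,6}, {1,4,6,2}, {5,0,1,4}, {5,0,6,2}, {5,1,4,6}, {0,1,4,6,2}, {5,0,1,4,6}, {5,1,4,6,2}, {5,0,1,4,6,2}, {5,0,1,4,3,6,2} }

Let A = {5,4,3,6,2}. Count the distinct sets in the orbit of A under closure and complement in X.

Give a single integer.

cl via duality: int({0,1}) = {0}, so X∖{0} = {5,1,4,3,6,2}
Write k for closure, c for complement:
  1. A     = {5,4,3,6,2}
  2. kA    = {5,1,4,3,6,2}
  3. cA    = {0,1}
  4. ckA   = {0}
  5. kcA   = {0,1,4,3}
  6. kckA  = {0,3}
  7. ckcA  = {5,6,2}
  8. ckckA = {5,1,4,6,2}
  9. kckcA = {5,3,6,2}
  10. ckckcA = {0,1,4}
applying k or c yields no new set

10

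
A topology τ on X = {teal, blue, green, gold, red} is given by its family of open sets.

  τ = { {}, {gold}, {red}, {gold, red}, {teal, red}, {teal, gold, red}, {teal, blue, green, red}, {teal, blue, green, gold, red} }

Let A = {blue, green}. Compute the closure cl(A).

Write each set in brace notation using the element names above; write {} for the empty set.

{blue, green}

closure: X∖int(X∖A) = X∖{teal, gold, red} = {blue, green}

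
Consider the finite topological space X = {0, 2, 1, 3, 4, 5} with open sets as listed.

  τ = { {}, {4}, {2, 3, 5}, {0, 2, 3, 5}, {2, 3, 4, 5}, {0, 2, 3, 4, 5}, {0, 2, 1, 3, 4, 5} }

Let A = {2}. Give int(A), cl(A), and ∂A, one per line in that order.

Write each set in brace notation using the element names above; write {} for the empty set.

U open, U⊆A: {}. int(A) = ⋃ = {}
X∖A={0, 1, 3, 4, 5}, int(X∖A)={4}, hence cl(A)={0, 2, 1, 3, 5}
∂A: remove int from cl → {0, 2, 1, 3, 5}

int(A) = {}
cl(A)  = {0, 2, 1, 3, 5}
∂A     = {0, 2, 1, 3, 5}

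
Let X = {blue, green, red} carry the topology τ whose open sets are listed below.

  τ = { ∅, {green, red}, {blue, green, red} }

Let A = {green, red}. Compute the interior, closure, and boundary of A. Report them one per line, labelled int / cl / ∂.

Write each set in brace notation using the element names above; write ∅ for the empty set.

opens ⊆ A: ∅, {green, red}; union → int = {green, red}
complement {blue}; its interior ∅; cl(A) = X∖∅ = {blue, green, red}
boundary = {blue, green, red} ∖ {green, red} = {blue}

int(A) = {green, red}
cl(A)  = {blue, green, red}
∂A     = {blue}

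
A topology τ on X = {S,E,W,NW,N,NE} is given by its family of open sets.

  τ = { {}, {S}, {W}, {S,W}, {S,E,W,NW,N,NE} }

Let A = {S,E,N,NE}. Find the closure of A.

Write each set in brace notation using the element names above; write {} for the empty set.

{S,E,NW,N,NE}

cl via duality: int({W,NW}) = {W}, so X∖{W} = {S,E,NW,N,NE}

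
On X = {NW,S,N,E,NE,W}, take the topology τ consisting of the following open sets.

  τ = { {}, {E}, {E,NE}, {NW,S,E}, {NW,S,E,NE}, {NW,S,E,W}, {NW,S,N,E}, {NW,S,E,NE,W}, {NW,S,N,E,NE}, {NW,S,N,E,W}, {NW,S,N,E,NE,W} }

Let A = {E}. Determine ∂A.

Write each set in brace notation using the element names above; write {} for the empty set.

interior: largest open inside A is {E} (from {}, {E})
cl via duality: int({NW,S,N,NE,W}) = {}, so X∖{} = {NW,S,N,E,NE,W}
cl∖int = {NW,S,N,NE,W}

{NW,S,N,NE,W}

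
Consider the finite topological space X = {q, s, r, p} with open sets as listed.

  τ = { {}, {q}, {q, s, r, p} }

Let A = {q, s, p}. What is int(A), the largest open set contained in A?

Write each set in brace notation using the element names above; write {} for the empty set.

{q}

opens ⊆ A: {}, {q}; union → int = {q}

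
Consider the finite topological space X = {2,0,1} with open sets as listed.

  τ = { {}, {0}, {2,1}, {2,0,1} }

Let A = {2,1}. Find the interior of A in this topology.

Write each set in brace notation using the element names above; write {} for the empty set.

interior: largest open inside A is {2,1} (from {}, {2,1})

{2,1}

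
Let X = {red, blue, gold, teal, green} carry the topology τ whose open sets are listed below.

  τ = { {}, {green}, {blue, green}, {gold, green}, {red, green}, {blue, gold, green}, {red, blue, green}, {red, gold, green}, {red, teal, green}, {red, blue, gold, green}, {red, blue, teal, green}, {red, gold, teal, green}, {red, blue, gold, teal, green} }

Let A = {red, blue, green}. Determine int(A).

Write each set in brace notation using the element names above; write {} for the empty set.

{red, blue, green}

U open, U⊆A: {}, {green}, {blue, green}, {red, green}, {red, blue, green}. int(A) = ⋃ = {red, blue, green}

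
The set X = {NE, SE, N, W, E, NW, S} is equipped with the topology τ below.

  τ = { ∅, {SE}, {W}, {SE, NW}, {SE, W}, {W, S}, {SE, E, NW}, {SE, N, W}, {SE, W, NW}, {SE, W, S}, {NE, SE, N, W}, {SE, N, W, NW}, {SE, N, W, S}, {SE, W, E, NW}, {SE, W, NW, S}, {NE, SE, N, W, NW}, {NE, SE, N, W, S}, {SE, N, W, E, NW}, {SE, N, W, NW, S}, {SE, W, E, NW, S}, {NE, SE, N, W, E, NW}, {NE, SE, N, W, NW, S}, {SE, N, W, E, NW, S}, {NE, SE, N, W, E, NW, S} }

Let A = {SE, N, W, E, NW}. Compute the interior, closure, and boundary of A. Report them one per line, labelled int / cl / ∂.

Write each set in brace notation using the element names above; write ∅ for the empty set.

int(A) = {SE, N, W, E, NW}
cl(A)  = {NE, SE, N, W, E, NW, S}
∂A     = {NE, S}

U open, U⊆A: ∅, {W}, {SE}, {SE, NW}, {SE, W}, {SE, E, NW}, {SE, N, W}, {SE, W, NW}, {SE, W, E, NW}, {SE, N, W, NW}, {SE, N, W, E, NW}. int(A) = ⋃ = {SE, N, W, E, NW}
X∖A={NE, S}, int(X∖A)=∅, hence cl(A)={NE, SE, N, W, E, NW, S}
∂A: remove int from cl → {NE, S}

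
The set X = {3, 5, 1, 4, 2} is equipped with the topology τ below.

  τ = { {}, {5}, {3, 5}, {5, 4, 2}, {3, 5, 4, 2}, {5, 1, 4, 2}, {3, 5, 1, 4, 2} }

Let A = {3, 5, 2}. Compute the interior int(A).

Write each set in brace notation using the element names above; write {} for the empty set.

open subsets of A: {}, {5}, {3, 5}; so int(A) = {3, 5}

{3, 5}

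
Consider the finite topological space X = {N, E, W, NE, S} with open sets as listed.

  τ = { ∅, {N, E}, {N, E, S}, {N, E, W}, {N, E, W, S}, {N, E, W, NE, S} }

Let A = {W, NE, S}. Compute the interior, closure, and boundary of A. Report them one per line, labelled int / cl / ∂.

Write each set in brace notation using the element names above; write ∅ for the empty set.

opens ⊆ A: ∅; union → int = ∅
complement {N, E}; its interior {N, E}; cl(A) = X∖{N, E} = {W, NE, S}
boundary = {W, NE, S} ∖ ∅ = {W, NE, S}

int(A) = ∅
cl(A)  = {W, NE, S}
∂A     = {W, NE, S}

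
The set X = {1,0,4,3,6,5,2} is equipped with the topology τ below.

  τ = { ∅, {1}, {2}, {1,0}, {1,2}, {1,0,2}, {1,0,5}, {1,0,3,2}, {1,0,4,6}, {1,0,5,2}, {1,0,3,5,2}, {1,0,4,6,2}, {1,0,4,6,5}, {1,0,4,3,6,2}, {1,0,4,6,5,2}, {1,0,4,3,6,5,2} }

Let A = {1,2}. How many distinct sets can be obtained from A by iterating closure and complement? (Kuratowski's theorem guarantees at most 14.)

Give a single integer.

closure: X∖int(X∖A) = X∖∅ = {1,0,4,3,6,5,2}
Let k=closure and c=complement:
  1. A     = {1,2}
  2. kA    = {1,0,4,3,6,5,2}
  3. cA    = {0,4,3,6,5}
  4. ckA   = ∅
— saturated at 4

4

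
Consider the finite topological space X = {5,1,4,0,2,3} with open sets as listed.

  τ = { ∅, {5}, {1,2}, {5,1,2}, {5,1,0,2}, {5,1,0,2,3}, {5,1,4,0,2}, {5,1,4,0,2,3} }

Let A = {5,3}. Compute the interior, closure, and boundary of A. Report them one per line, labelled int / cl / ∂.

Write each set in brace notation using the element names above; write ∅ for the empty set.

U open, U⊆A: ∅, {5}. int(A) = ⋃ = {5}
X∖A={1,4,0,2}, int(X∖A)={1,2}, hence cl(A)={5,4,0,3}
∂A: remove int from cl → {4,0,3}

int(A) = {5}
cl(A)  = {5,4,0,3}
∂A     = {4,0,3}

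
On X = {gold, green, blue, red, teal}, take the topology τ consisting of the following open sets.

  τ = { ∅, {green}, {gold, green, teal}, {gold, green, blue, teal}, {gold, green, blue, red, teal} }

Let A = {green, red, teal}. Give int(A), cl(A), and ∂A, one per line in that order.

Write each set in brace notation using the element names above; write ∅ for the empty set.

open subsets of A: ∅, {green}; so int(A) = {green}
closure: X∖int(X∖A) = X∖∅ = {gold, green, blue, red, teal}
∂A = {gold, green, blue, red, teal} minus {green} = {gold, blue, red, teal}

int(A) = {green}
cl(A)  = {gold, green, blue, red, teal}
∂A     = {gold, blue, red, teal}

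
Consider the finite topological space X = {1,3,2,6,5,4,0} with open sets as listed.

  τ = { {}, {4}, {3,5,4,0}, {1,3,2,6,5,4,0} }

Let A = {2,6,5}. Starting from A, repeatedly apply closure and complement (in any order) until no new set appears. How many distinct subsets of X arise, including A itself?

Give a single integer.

6

closure: X∖int(X∖A) = X∖{4} = {1,3,2,6,5,0}
Let k=closure and c=complement:
  1. A     = {2,6,5}
  2. kA    = {1,3,2,6,5,0}
  3. cA    = {1,3,4,0}
  4. ckA   = {4}
  5. kcA   = {1,3,2,6,5,4,0}
  6. ckcA  = {}
— saturated at 6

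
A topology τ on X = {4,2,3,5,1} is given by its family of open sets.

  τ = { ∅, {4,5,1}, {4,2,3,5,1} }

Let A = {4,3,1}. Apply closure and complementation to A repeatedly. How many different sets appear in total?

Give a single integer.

closure: X∖int(X∖A) = X∖∅ = {4,2,3,5,1}
Let k=closure and c=complement:
  1. A     = {4,3,1}
  2. kA    = {4,2,3,5,1}
  3. cA    = {2,5}
  4. ckA   = ∅
— saturated at 4

4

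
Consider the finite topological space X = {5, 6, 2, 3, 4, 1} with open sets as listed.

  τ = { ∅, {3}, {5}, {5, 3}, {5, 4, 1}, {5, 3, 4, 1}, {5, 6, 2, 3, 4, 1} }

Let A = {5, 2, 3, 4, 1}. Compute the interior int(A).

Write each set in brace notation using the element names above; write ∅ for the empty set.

interior: largest open inside A is {5, 3, 4, 1} (from ∅, {5}, {3}, {5, 3}, {5, 4, 1}, {5, 3, 4, 1})

{5, 3, 4, 1}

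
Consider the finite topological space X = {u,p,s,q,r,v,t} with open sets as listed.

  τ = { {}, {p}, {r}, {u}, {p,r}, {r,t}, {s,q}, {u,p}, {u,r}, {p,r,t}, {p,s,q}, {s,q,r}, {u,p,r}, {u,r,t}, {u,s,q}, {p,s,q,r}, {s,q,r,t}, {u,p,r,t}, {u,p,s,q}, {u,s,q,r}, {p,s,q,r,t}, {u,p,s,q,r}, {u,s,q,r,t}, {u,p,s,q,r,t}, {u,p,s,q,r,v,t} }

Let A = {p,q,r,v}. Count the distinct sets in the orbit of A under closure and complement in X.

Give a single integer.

cl via duality: int({u,s,t}) = {u}, so X∖{u} = {p,s,q,r,v,t}
Write k for closure, c for complement:
  1. A     = {p,q,r,v}
  2. kA    = {p,s,q,r,v,t}
  3. cA    = {u,s,t}
  4. ckA   = {u}
  5. kcA   = {u,s,q,v,t}
  6. kckA  = {u,v}
  7. ckcA  = {p,r}
  8. ckckA = {p,s,q,r,t}
  9. kckcA = {p,r,v,t}
  10. ckckcA = {u,s,q}
  11. kckckcA = {u,s,q,v}
  12. ckckckcA = {p,r,t}
applying k or c yields no new set

12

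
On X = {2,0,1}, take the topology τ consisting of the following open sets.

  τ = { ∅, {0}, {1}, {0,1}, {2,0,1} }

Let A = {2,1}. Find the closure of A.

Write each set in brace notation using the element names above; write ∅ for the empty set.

closure: X∖int(X∖A) = X∖{0} = {2,1}

{2,1}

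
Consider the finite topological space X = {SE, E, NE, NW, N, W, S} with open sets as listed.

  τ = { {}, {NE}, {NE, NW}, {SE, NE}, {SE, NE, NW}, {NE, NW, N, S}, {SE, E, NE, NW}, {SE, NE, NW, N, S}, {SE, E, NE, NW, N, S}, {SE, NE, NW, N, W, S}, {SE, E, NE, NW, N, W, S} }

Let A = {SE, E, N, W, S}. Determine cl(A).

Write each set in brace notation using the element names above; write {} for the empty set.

{SE, E, N, W, S}

closure: X∖int(X∖A) = X∖{NE, NW} = {SE, E, N, W, S}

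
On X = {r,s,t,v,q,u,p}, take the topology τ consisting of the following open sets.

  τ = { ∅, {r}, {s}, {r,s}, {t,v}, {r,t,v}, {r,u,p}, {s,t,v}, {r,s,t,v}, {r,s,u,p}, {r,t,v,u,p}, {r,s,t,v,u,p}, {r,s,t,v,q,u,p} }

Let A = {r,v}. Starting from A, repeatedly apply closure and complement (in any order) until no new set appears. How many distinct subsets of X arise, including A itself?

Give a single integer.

X∖A={s,t,q,u,p}, int(X∖A)={s}, hence cl(A)={r,t,v,q,u,p}
Orbit (k=closure, c=complement):
  1. A     = {r,v}
  2. kA    = {r,t,v,q,u,p}
  3. cA    = {s,t,q,u,p}
  4. ckA   = {s}
  5. kcA   = {s,t,v,q,u,p}
  6. kckA  = {s,q}
  7. ckcA  = {r}
  8. ckckA = {r,t,v,u,p}
  9. kckcA = {r,q,u,p}
  10. ckckcA = {s,t,v}
  11. kckckcA = {s,t,v,q}
  12. ckckckcA = {r,u,p}
(closed under both — stop)

12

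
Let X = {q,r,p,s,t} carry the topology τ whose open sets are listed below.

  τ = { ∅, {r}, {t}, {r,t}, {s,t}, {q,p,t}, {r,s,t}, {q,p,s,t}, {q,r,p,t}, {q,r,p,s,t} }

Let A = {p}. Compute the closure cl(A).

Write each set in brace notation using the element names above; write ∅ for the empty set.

closure: X∖int(X∖A) = X∖{r,s,t} = {q,p}

{q,p}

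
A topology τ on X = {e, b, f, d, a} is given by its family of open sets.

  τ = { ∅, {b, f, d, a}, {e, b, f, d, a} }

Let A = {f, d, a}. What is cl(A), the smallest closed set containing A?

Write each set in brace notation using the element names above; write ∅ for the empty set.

{e, b, f, d, a}

closure: X∖int(X∖A) = X∖∅ = {e, b, f, d, a}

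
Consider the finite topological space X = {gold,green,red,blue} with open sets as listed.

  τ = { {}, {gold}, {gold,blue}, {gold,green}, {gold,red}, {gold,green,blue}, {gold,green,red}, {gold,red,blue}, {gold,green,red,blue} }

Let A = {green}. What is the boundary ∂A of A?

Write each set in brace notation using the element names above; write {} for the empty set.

open subsets of A: {}; so int(A) = {}
closure: X∖int(X∖A) = X∖{gold,red,blue} = {green}
∂A = {green} minus {} = {green}

{green}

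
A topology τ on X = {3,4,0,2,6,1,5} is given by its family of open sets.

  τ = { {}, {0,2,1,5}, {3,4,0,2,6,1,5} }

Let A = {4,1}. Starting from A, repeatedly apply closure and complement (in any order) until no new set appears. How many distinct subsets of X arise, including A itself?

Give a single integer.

cl via duality: int({3,0,2,6,5}) = {}, so X∖{} = {3,4,0,2,6,1,5}
Write k for closure, c for complement:
  1. A     = {4,1}
  2. kA    = {3,4,0,2,6,1,5}
  3. cA    = {3,0,2,6,5}
  4. ckA   = {}
applying k or c yields no new set

4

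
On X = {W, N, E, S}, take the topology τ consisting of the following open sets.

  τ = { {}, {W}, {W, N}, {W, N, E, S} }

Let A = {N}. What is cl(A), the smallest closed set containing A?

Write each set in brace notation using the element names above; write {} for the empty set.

cl via duality: int({W, E, S}) = {W}, so X∖{W} = {N, E, S}

{N, E, S}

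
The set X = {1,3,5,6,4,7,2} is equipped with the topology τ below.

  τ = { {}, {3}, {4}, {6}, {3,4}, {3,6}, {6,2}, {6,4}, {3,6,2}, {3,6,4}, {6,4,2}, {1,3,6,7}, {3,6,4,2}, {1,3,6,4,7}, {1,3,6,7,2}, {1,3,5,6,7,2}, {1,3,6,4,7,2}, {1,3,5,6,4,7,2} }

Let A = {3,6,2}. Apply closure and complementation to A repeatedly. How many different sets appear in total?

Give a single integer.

complement {1,5,4,7}; its interior {4}; cl(A) = X∖{4} = {1,3,5,6,7,2}
With k = closure, c = complement:
  1. A     = {3,6,2}
  2. kA    = {1,3,5,6,7,2}
  3. cA    = {1,5,4,7}
  4. ckA   = {4}
k, c of each give nothing new

4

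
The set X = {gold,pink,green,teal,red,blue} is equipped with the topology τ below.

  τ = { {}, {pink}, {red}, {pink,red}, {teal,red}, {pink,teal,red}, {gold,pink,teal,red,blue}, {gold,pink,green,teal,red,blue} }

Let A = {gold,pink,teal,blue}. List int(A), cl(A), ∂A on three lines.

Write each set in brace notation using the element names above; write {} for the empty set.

int(A) = {pink}
cl(A)  = {gold,pink,green,teal,blue}
∂A     = {gold,green,teal,blue}

interior: largest open inside A is {pink} (from {}, {pink})
cl via duality: int({green,red}) = {red}, so X∖{red} = {gold,pink,green,teal,blue}
cl∖int = {gold,green,teal,blue}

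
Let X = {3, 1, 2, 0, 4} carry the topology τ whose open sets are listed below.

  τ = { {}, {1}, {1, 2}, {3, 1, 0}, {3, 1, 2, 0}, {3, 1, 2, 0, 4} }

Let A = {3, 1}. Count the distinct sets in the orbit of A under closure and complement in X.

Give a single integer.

6

closure: X∖int(X∖A) = X∖{} = {3, 1, 2, 0, 4}
Let k=closure and c=complement:
  1. A     = {3, 1}
  2. kA    = {3, 1, 2, 0, 4}
  3. cA    = {2, 0, 4}
  4. ckA   = {}
  5. kcA   = {3, 2, 0, 4}
  6. ckcA  = {1}
— saturated at 6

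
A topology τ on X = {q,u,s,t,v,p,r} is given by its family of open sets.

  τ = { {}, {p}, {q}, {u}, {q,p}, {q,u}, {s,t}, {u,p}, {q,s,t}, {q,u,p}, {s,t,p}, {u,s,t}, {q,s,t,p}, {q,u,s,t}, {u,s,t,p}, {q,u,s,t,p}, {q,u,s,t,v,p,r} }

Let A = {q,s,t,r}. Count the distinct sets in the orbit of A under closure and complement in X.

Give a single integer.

6

cl via duality: int({u,v,p}) = {u,p}, so X∖{u,p} = {q,s,t,v,r}
Write k for closure, c for complement:
  1. A     = {q,s,t,r}
  2. kA    = {q,s,t,v,r}
  3. cA    = {u,v,p}
  4. ckA   = {u,p}
  5. kcA   = {u,v,p,r}
  6. ckcA  = {q,s,t}
applying k or c yields no new set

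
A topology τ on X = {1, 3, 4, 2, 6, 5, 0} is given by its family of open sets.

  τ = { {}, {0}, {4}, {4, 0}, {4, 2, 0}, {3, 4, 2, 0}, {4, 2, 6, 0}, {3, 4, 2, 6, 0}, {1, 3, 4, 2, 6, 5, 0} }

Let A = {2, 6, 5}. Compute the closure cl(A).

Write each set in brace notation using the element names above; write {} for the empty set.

cl via duality: int({1, 3, 4, 0}) = {4, 0}, so X∖{4, 0} = {1, 3, 2, 6, 5}

{1, 3, 2, 6, 5}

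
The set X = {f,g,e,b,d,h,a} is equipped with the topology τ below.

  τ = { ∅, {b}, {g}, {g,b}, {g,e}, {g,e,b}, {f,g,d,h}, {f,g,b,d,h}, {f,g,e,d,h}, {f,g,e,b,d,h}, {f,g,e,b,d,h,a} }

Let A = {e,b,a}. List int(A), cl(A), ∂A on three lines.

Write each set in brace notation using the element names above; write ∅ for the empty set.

int(A) = {b}
cl(A)  = {e,b,a}
∂A     = {e,a}

U open, U⊆A: ∅, {b}. int(A) = ⋃ = {b}
X∖A={f,g,d,h}, int(X∖A)={f,g,d,h}, hence cl(A)={e,b,a}
∂A: remove int from cl → {e,a}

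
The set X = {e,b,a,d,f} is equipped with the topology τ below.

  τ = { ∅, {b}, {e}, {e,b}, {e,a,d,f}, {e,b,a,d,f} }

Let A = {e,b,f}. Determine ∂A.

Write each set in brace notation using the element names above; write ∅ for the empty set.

opens ⊆ A: ∅, {e}, {b}, {e,b}; union → int = {e,b}
complement {a,d}; its interior ∅; cl(A) = X∖∅ = {e,b,a,d,f}
boundary = {e,b,a,d,f} ∖ {e,b} = {a,d,f}

{a,d,f}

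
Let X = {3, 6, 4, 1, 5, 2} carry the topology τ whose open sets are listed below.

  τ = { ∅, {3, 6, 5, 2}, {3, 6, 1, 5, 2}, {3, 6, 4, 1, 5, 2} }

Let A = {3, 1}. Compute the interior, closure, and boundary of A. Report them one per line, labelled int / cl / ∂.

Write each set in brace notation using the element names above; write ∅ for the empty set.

int(A) = ∅
cl(A)  = {3, 6, 4, 1, 5, 2}
∂A     = {3, 6, 4, 1, 5, 2}

opens ⊆ A: ∅; union → int = ∅
complement {6, 4, 5, 2}; its interior ∅; cl(A) = X∖∅ = {3, 6, 4, 1, 5, 2}
boundary = {3, 6, 4, 1, 5, 2} ∖ ∅ = {3, 6, 4, 1, 5, 2}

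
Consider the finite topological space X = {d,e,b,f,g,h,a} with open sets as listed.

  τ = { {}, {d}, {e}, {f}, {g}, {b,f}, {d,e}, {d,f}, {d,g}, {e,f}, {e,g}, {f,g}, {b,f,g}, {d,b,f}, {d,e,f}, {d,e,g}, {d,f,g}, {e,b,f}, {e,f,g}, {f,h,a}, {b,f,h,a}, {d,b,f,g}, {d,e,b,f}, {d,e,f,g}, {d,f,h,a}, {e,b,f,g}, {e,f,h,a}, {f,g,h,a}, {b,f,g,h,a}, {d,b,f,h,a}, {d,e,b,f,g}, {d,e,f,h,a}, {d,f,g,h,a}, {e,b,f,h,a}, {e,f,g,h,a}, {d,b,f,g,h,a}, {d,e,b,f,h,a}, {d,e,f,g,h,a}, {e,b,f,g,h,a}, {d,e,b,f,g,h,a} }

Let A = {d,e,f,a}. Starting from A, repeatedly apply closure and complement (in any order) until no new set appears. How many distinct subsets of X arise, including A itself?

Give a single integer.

6

closure: X∖int(X∖A) = X∖{g} = {d,e,b,f,h,a}
Let k=closure and c=complement:
  1. A     = {d,e,f,a}
  2. kA    = {d,e,b,f,h,a}
  3. cA    = {b,g,h}
  4. ckA   = {g}
  5. kcA   = {b,g,h,a}
  6. ckcA  = {d,e,f}
— saturated at 6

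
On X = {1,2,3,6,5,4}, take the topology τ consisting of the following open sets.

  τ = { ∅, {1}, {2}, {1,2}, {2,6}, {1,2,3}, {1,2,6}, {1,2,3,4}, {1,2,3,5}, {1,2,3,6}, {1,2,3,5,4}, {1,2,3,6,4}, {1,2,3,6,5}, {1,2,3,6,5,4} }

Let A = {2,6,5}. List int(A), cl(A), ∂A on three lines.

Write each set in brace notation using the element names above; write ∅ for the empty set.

int(A) = {2,6}
cl(A)  = {2,3,6,5,4}
∂A     = {3,5,4}

opens ⊆ A: ∅, {2}, {2,6}; union → int = {2,6}
complement {1,3,4}; its interior {1}; cl(A) = X∖{1} = {2,3,6,5,4}
boundary = {2,3,6,5,4} ∖ {2,6} = {3,5,4}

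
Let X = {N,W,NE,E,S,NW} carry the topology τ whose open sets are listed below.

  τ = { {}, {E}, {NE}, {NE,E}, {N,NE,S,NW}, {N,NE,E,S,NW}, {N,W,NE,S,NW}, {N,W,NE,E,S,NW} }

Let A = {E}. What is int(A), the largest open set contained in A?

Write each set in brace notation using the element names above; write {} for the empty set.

{E}

open subsets of A: {}, {E}; so int(A) = {E}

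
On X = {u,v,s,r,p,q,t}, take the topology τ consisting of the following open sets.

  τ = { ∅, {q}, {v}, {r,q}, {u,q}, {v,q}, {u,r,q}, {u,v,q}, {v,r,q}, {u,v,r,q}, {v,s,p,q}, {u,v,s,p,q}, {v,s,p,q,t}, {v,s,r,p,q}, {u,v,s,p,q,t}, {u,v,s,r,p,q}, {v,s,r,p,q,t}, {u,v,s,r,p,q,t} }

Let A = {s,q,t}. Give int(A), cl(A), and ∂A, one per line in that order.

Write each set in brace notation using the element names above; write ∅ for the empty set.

int(A) = {q}
cl(A)  = {u,s,r,p,q,t}
∂A     = {u,s,r,p,t}

opens ⊆ A: ∅, {q}; union → int = {q}
complement {u,v,r,p}; its interior {v}; cl(A) = X∖{v} = {u,s,r,p,q,t}
boundary = {u,s,r,p,q,t} ∖ {q} = {u,s,r,p,t}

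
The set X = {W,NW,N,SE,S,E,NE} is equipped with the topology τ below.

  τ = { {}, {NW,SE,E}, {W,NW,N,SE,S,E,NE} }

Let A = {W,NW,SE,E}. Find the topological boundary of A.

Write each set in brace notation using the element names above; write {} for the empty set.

{W,N,S,NE}

interior: largest open inside A is {NW,SE,E} (from {}, {NW,SE,E})
cl via duality: int({N,S,NE}) = {}, so X∖{} = {W,NW,N,SE,S,E,NE}
cl∖int = {W,N,S,NE}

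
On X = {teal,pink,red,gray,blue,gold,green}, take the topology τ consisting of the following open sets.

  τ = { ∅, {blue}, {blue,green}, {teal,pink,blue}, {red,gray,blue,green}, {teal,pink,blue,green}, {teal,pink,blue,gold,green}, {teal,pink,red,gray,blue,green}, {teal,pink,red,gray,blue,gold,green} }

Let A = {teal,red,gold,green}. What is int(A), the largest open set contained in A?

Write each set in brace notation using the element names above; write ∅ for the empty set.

interior: largest open inside A is ∅ (from ∅)

∅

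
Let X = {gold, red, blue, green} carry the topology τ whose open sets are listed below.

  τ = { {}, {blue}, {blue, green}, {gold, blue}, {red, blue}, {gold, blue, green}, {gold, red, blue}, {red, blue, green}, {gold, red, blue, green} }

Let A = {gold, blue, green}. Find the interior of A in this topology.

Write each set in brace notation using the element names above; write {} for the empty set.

{gold, blue, green}

opens ⊆ A: {}, {blue}, {gold, blue}, {blue, green}, {gold, blue, green}; union → int = {gold, blue, green}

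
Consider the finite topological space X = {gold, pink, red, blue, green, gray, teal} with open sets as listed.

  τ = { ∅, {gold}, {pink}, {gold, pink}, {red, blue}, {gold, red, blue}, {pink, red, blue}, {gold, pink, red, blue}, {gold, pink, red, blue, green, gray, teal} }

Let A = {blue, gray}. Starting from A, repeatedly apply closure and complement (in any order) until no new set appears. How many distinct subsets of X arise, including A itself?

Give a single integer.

8

X∖A={gold, pink, red, green, teal}, int(X∖A)={gold, pink}, hence cl(A)={red, blue, green, gray, teal}
Orbit (k=closure, c=complement):
  1. A     = {blue, gray}
  2. kA    = {red, blue, green, gray, teal}
  3. cA    = {gold, pink, red, green, teal}
  4. ckA   = {gold, pink}
  5. kcA   = {gold, pink, red, blue, green, gray, teal}
  6. kckA  = {gold, pink, green, gray, teal}
  7. ckcA  = ∅
  8. ckckA = {red, blue}
(closed under both — stop)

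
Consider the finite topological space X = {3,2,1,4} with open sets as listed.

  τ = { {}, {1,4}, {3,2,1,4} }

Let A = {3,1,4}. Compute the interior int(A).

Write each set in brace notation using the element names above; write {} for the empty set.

{1,4}

opens ⊆ A: {}, {1,4}; union → int = {1,4}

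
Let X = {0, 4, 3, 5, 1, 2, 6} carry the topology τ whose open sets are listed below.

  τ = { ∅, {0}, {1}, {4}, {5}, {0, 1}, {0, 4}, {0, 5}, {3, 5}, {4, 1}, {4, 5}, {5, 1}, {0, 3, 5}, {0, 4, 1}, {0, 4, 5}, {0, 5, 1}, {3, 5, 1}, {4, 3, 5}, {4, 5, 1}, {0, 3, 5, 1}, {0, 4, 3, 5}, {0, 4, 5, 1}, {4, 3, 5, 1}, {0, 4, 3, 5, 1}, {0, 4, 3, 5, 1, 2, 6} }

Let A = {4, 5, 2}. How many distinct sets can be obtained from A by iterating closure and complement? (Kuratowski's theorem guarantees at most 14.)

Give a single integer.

8

complement {0, 3, 1, 6}; its interior {0, 1}; cl(A) = X∖{0, 1} = {4, 3, 5, 2, 6}
With k = closure, c = complement:
  1. A     = {4, 5, 2}
  2. kA    = {4, 3, 5, 2, 6}
  3. cA    = {0, 3, 1, 6}
  4. ckA   = {0, 1}
  5. kcA   = {0, 3, 1, 2, 6}
  6. kckA  = {0, 1, 2, 6}
  7. ckcA  = {4, 5}
  8. ckckA = {4, 3, 5}
k, c of each give nothing new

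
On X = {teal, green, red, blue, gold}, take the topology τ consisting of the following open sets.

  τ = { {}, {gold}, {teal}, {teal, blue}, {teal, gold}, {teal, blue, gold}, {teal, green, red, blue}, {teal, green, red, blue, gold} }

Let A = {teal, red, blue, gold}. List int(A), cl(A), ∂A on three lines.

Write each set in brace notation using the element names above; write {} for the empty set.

interior: largest open inside A is {teal, blue, gold} (from {}, {gold}, {teal}, {teal, blue}, {teal, gold}, {teal, blue, gold})
cl via duality: int({green}) = {}, so X∖{} = {teal, green, red, blue, gold}
cl∖int = {green, red}

int(A) = {teal, blue, gold}
cl(A)  = {teal, green, red, blue, gold}
∂A     = {green, red}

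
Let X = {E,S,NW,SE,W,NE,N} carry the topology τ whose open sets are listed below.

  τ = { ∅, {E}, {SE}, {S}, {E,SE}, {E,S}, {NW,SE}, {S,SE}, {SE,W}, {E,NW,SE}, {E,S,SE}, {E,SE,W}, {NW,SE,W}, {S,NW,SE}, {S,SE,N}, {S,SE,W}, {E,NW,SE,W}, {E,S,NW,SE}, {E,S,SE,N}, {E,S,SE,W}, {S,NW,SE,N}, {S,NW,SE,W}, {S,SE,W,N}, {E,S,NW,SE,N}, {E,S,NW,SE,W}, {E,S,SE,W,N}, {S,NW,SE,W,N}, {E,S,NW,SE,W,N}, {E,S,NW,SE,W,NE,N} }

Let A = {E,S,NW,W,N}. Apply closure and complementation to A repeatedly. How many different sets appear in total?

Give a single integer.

cl via duality: int({SE,NE}) = {SE}, so X∖{SE} = {E,S,NW,W,NE,N}
Write k for closure, c for complement:
  1. A     = {E,S,NW,W,N}
  2. kA    = {E,S,NW,W,NE,N}
  3. cA    = {SE,NE}
  4. ckA   = {SE}
  5. kcA   = {NW,SE,W,NE,N}
  6. ckcA  = {E,S}
  7. kckcA = {E,S,NE,N}
  8. ckckcA = {NW,SE,W}
applying k or c yields no new set

8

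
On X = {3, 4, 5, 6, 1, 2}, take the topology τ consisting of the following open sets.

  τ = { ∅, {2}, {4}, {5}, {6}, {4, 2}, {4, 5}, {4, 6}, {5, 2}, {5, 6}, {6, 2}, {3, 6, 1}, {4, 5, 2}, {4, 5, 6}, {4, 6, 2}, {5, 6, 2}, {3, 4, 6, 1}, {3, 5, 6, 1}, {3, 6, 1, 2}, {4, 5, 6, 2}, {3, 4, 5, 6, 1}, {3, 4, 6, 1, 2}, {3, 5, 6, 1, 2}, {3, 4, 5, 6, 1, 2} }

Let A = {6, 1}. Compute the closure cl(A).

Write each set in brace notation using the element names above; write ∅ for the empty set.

{3, 6, 1}

X∖A={3, 4, 5, 2}, int(X∖A)={4, 5, 2}, hence cl(A)={3, 6, 1}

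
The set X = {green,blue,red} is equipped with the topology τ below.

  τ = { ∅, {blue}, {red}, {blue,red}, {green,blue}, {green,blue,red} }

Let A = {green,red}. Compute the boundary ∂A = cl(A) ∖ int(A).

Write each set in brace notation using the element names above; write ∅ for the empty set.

interior: largest open inside A is {red} (from ∅, {red})
cl via duality: int({blue}) = {blue}, so X∖{blue} = {green,red}
cl∖int = {green}

{green}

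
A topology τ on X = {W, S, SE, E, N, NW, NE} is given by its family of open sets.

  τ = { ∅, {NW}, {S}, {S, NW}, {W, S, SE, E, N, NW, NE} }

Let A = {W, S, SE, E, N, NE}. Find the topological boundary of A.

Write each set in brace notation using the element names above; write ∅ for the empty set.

U open, U⊆A: ∅, {S}. int(A) = ⋃ = {S}
X∖A={NW}, int(X∖A)={NW}, hence cl(A)={W, S, SE, E, N, NE}
∂A: remove int from cl → {W, SE, E, N, NE}

{W, SE, E, N, NE}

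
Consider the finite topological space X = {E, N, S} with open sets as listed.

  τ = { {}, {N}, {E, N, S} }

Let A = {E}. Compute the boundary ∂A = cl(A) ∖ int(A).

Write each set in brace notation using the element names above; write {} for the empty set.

U open, U⊆A: {}. int(A) = ⋃ = {}
X∖A={N, S}, int(X∖A)={N}, hence cl(A)={E, S}
∂A: remove int from cl → {E, S}

{E, S}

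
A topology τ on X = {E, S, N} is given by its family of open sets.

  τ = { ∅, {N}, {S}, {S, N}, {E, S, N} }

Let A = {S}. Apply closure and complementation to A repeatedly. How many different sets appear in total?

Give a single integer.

closure: X∖int(X∖A) = X∖{N} = {E, S}
Let k=closure and c=complement:
  1. A     = {S}
  2. kA    = {E, S}
  3. cA    = {E, N}
  4. ckA   = {N}
— saturated at 4

4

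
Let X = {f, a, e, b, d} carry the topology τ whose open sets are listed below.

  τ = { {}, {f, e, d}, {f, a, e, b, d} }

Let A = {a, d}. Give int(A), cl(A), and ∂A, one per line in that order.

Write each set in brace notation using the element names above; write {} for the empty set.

int(A) = {}
cl(A)  = {f, a, e, b, d}
∂A     = {f, a, e, b, d}

opens ⊆ A: {}; union → int = {}
complement {f, e, b}; its interior {}; cl(A) = X∖{} = {f, a, e, b, d}
boundary = {f, a, e, b, d} ∖ {} = {f, a, e, b, d}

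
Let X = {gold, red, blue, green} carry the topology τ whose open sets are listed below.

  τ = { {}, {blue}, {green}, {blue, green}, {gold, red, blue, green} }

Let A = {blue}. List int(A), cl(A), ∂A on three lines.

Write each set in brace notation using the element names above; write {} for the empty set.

int(A) = {blue}
cl(A)  = {gold, red, blue}
∂A     = {gold, red}

interior: largest open inside A is {blue} (from {}, {blue})
cl via duality: int({gold, red, green}) = {green}, so X∖{green} = {gold, red, blue}
cl∖int = {gold, red}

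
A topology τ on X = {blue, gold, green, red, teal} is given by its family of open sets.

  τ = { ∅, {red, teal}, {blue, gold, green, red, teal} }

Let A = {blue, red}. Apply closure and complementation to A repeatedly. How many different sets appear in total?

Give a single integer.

closure: X∖int(X∖A) = X∖∅ = {blue, gold, green, red, teal}
Let k=closure and c=complement:
  1. A     = {blue, red}
  2. kA    = {blue, gold, green, red, teal}
  3. cA    = {gold, green, teal}
  4. ckA   = ∅
— saturated at 4

4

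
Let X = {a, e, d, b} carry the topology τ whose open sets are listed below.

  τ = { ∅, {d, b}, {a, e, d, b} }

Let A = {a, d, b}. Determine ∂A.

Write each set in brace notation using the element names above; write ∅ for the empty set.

{a, e}

opens ⊆ A: ∅, {d, b}; union → int = {d, b}
complement {e}; its interior ∅; cl(A) = X∖∅ = {a, e, d, b}
boundary = {a, e, d, b} ∖ {d, b} = {a, e}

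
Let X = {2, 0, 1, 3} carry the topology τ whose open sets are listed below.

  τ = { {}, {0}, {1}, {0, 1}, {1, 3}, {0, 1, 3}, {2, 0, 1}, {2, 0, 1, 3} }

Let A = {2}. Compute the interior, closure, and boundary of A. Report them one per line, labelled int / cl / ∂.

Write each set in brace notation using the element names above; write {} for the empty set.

int(A) = {}
cl(A)  = {2}
∂A     = {2}

interior: largest open inside A is {} (from {})
cl via duality: int({0, 1, 3}) = {0, 1, 3}, so X∖{0, 1, 3} = {2}
cl∖int = {2}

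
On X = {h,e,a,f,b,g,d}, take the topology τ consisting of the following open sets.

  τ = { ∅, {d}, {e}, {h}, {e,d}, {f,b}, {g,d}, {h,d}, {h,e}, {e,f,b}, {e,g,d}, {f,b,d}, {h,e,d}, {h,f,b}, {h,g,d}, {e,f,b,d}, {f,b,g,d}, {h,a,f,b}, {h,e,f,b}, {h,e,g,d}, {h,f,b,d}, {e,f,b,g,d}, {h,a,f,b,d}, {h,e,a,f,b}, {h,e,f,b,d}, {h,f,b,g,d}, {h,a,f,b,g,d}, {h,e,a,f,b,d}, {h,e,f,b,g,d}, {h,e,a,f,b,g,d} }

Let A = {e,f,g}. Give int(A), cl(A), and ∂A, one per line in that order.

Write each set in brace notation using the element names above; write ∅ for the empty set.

opens ⊆ A: ∅, {e}; union → int = {e}
complement {h,a,b,d}; its interior {h,d}; cl(A) = X∖{h,d} = {e,a,f,b,g}
boundary = {e,a,f,b,g} ∖ {e} = {a,f,b,g}

int(A) = {e}
cl(A)  = {e,a,f,b,g}
∂A     = {a,f,b,g}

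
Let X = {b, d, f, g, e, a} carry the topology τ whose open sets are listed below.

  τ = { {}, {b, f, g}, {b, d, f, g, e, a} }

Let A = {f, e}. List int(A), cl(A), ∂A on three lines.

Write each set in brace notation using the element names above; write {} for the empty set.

int(A) = {}
cl(A)  = {b, d, f, g, e, a}
∂A     = {b, d, f, g, e, a}

open subsets of A: {}; so int(A) = {}
closure: X∖int(X∖A) = X∖{} = {b, d, f, g, e, a}
∂A = {b, d, f, g, e, a} minus {} = {b, d, f, g, e, a}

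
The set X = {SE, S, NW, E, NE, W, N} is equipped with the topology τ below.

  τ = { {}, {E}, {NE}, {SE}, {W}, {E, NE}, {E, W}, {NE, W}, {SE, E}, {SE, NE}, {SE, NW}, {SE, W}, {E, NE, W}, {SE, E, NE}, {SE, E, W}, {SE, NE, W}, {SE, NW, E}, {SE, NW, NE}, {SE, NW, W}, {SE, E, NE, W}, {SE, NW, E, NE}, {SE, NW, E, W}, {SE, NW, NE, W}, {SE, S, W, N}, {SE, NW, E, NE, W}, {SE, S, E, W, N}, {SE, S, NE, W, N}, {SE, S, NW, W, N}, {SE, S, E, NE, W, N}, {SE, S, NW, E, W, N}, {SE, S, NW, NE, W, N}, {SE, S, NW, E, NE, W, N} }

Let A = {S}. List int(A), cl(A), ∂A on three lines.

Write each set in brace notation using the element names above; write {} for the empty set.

interior: largest open inside A is {} (from {})
cl via duality: int({SE, NW, E, NE, W, N}) = {SE, NW, E, NE, W}, so X∖{SE, NW, E, NE, W} = {S, N}
cl∖int = {S, N}

int(A) = {}
cl(A)  = {S, N}
∂A     = {S, N}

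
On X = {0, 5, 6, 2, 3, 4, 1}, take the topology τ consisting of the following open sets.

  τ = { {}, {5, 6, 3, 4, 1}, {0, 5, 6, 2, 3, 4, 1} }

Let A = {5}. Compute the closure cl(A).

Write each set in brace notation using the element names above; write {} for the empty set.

{0, 5, 6, 2, 3, 4, 1}

X∖A={0, 6, 2, 3, 4, 1}, int(X∖A)={}, hence cl(A)={0, 5, 6, 2, 3, 4, 1}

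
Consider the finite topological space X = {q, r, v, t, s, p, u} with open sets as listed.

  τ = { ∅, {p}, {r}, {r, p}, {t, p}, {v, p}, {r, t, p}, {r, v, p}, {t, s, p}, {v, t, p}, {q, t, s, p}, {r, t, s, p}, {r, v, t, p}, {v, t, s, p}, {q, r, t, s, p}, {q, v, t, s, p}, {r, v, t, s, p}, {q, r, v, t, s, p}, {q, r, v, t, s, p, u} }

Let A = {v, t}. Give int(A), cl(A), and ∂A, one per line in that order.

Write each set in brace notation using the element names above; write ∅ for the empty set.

interior: largest open inside A is ∅ (from ∅)
cl via duality: int({q, r, s, p, u}) = {r, p}, so X∖{r, p} = {q, v, t, s, u}
cl∖int = {q, v, t, s, u}

int(A) = ∅
cl(A)  = {q, v, t, s, u}
∂A     = {q, v, t, s, u}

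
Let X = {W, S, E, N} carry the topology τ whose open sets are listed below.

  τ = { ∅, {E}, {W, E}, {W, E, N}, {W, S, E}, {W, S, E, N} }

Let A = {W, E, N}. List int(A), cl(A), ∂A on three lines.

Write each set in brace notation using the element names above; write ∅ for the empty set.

int(A) = {W, E, N}
cl(A)  = {W, S, E, N}
∂A     = {S}

open subsets of A: ∅, {E}, {W, E}, {W, E, N}; so int(A) = {W, E, N}
closure: X∖int(X∖A) = X∖∅ = {W, S, E, N}
∂A = {W, S, E, N} minus {W, E, N} = {S}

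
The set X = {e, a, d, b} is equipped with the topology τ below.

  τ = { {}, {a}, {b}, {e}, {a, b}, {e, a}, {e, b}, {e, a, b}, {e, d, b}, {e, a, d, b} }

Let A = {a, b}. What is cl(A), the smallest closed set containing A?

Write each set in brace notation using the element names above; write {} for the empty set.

{a, d, b}

cl via duality: int({e, d}) = {e}, so X∖{e} = {a, d, b}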